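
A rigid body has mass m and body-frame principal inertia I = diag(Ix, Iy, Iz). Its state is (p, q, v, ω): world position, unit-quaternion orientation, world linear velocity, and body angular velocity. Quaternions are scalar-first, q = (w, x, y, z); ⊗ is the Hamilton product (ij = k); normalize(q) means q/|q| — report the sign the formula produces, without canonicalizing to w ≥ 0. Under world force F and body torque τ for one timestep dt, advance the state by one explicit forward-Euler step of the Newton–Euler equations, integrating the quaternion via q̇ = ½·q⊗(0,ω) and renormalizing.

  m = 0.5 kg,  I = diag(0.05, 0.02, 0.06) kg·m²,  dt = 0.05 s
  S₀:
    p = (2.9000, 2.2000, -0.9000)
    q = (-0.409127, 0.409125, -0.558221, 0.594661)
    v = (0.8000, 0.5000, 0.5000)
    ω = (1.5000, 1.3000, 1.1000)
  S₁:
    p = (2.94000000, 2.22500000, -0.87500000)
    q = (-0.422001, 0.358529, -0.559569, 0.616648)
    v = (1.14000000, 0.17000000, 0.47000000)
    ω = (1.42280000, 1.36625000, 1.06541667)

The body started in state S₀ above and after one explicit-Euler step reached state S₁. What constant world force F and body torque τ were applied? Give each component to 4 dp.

velocity change Δv = (0.34000000, -0.33000000, -0.03000000)
applied force F = (3.4000, -3.3000, -0.3000)
rate change Δω = (-0.07720000, 0.06625000, -0.03458333)
gyro term ω₀×Iω₀ = (0.0572, -0.0165, -0.0585)
I·α + gyro = (-0.0200, 0.0100, -0.1000)

F = (3.4000, -3.3000, -0.3000)
τ = (-0.0200, 0.0100, -0.1000)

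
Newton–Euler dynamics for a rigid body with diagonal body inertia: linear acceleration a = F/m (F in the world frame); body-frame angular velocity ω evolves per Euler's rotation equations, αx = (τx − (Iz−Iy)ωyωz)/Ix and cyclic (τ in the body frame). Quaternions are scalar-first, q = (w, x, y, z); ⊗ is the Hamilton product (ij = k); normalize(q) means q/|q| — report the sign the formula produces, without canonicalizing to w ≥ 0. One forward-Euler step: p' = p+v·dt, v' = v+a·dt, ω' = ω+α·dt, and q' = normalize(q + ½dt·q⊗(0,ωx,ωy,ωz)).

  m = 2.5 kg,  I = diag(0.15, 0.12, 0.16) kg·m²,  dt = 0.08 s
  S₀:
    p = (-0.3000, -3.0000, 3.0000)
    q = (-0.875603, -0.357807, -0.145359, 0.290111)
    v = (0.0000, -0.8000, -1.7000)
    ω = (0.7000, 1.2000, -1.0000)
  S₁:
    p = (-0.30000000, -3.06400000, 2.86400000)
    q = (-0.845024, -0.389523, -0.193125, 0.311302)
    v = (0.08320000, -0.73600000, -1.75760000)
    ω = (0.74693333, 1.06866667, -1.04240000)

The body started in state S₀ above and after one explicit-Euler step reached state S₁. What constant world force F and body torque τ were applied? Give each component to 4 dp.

F = (2.6000, 2.0000, -1.8000)
τ = (0.0400, -0.1900, -0.1100)

rate change Δω = (0.04693333, -0.13133333, -0.04240000)
τ = I·(Δω/dt) + ω₀×(Iω₀) = (0.0400, -0.1900, -0.1100)
v₁ − v₀ = (0.08320000, 0.06400000, -0.05760000)
F = m·Δv/dt = (2.6000, 2.0000, -1.8000)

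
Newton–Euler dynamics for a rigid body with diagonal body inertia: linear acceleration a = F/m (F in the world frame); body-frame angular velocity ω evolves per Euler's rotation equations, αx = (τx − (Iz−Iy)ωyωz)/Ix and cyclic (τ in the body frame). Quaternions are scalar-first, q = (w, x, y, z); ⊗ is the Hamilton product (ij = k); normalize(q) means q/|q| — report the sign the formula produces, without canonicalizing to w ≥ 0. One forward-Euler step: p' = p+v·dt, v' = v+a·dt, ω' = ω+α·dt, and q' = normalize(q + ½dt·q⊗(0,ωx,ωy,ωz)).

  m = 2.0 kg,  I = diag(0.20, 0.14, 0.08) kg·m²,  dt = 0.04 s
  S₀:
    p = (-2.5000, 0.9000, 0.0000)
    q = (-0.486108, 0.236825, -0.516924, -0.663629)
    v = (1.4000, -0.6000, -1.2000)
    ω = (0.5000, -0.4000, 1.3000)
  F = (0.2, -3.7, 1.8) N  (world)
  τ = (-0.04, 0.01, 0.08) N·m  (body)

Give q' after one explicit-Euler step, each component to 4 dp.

q' = (-0.4752, 0.2131, -0.5256, -0.6727)

q⊗(0,ω) = (0.5375356, -1.1805068, -0.4452438, -0.4682084)
q + ½dt·q⊗(0,ω), renormalized = (-0.4752, 0.2131, -0.5256, -0.6727)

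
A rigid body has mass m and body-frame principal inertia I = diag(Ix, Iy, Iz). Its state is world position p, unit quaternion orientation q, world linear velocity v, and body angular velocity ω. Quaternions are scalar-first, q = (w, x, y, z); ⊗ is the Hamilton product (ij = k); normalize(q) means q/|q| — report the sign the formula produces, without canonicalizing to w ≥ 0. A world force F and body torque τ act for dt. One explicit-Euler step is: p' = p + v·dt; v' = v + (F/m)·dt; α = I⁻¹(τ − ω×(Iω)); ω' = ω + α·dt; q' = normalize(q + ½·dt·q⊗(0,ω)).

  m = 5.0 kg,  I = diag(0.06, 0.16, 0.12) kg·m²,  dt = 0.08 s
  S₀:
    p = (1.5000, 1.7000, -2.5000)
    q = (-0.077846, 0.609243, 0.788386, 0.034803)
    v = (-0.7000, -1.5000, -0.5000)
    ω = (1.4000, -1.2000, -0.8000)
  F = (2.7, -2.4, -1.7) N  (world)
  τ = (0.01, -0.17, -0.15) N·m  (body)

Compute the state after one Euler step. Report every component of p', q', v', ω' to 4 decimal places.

p' = (1.4440, 1.5800, -2.5400)
q' = (-0.0728, 0.5795, 0.8110, -0.0360)
v' = (-0.6568, -1.5384, -0.5272)
ω' = (1.4645, -1.3186, -0.7880)

gyro term ω×Iω = (-0.0384, 0.0672, -0.1680)
α = I⁻¹(τ − ω×Iω) = (0.8067, -1.4825, 0.1500)
new body rate ω' = (1.4645, -1.3186, -0.7880)
q⊗(0,ω) = (0.1209654, -0.6979296, 0.6295338, -1.7725552)
q' = normalize(q + ½dt·q⊗(0,ω)) = (-0.0728, 0.5795, 0.8110, -0.0360)
a = (0.5400, -0.4800, -0.3400)
p + v·dt = (1.4440, 1.5800, -2.5400)
new velocity v' = (-0.6568, -1.5384, -0.5272)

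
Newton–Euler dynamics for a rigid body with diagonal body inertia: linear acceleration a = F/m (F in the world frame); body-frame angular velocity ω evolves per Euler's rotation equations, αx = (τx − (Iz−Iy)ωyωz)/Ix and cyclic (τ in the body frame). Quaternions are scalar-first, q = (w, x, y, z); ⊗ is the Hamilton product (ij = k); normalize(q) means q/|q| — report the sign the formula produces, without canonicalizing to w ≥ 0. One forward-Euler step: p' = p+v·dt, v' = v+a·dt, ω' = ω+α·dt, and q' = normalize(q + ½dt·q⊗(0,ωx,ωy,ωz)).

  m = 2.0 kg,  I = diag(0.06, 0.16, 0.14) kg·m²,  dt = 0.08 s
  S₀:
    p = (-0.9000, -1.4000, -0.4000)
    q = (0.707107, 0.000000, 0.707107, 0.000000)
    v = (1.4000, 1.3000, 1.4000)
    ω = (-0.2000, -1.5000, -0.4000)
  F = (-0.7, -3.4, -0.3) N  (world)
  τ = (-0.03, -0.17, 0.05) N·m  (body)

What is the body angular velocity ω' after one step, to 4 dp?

ω' = (-0.2240, -1.5818, -0.3886)

ω×(Iω) gyroscopic = (-0.0120, -0.0064, 0.0300)
angular accel α = (-0.3000, -1.0225, 0.1429)
new body rate ω' = (-0.2240, -1.5818, -0.3886)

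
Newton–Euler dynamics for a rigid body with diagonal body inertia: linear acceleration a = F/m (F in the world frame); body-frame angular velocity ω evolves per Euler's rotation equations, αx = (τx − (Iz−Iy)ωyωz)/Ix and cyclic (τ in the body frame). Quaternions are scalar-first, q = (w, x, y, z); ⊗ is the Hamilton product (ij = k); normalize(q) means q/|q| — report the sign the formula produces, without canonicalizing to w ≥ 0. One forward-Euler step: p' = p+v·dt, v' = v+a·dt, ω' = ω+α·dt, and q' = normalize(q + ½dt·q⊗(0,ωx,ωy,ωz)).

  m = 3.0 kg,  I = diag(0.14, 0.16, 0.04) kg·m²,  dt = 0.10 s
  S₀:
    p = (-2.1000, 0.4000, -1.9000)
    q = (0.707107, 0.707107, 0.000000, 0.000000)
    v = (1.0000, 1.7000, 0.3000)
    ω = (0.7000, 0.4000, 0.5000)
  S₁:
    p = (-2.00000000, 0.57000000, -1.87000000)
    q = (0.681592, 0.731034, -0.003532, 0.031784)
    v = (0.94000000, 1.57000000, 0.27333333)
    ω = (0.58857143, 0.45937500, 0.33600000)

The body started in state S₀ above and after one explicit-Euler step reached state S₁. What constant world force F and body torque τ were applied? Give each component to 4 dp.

v₁ − v₀ = (-0.06000000, -0.13000000, -0.02666667)
applied force F = (-1.8000, -3.9000, -0.8000)
ω₁ − ω₀ = (-0.11142857, 0.05937500, -0.16400000)
ω₀×(Iω₀) = (-0.0240, 0.0350, 0.0056)
I·α + gyro = (-0.1800, 0.1300, -0.0600)

F = (-1.8000, -3.9000, -0.8000)
τ = (-0.1800, 0.1300, -0.0600)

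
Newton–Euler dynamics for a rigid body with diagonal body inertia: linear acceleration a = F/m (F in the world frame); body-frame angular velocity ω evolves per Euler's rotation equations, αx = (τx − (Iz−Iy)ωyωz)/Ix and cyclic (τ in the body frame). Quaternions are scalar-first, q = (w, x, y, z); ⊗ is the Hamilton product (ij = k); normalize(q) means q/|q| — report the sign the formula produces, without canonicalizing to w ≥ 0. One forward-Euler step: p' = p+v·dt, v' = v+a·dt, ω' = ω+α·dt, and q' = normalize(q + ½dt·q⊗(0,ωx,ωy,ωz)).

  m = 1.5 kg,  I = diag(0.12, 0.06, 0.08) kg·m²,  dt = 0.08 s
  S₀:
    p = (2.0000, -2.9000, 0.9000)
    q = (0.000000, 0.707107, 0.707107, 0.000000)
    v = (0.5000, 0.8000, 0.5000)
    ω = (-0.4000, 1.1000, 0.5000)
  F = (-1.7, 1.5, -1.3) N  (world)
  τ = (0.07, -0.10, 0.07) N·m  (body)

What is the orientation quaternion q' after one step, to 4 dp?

q' = (-0.0198, 0.7203, 0.6921, 0.0424)

q⊗(0,ω) = (-0.4949749, 0.3535535, -0.3535535, 1.0606605)
q + ½dt·q⊗(0,ω), renormalized = (-0.0198, 0.7203, 0.6921, 0.0424)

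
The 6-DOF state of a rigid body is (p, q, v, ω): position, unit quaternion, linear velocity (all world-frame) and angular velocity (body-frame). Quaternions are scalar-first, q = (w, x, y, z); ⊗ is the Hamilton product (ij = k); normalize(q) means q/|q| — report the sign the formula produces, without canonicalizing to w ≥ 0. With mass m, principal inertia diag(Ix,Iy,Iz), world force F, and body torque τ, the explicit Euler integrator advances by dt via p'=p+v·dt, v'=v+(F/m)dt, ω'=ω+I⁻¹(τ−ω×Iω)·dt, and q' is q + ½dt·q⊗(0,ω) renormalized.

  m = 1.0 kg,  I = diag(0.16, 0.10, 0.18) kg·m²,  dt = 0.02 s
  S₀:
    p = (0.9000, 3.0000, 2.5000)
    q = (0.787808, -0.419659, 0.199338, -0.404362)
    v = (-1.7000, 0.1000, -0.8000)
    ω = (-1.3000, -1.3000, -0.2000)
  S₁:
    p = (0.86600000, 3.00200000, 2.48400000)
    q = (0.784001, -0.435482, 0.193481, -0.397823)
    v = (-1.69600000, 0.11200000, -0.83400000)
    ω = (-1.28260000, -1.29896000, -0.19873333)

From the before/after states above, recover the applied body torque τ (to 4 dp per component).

τ = (0.1600, 0.0000, -0.0900)

rate change Δω = (0.01740000, 0.00104000, 0.00126667)
applied torque τ = (0.1600, 0.0000, -0.0900)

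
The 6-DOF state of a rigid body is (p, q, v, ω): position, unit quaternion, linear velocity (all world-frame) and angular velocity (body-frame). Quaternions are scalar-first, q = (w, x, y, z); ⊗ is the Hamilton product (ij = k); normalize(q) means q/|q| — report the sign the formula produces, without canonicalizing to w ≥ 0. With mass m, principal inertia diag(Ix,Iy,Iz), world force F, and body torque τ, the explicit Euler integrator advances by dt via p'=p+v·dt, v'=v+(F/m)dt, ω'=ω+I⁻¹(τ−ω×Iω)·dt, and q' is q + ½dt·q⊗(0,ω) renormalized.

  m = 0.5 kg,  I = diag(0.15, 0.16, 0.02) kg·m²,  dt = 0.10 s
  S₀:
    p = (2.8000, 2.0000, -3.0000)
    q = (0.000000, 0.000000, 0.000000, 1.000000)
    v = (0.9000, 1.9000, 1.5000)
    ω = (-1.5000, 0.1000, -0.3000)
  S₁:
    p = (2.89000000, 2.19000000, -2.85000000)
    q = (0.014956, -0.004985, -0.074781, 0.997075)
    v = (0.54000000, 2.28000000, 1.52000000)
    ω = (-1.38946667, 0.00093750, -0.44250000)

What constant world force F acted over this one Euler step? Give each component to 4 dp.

F = (-1.8000, 1.9000, 0.1000)

v₁ − v₀ = (-0.36000000, 0.38000000, 0.02000000)
applied force F = (-1.8000, 1.9000, 0.1000)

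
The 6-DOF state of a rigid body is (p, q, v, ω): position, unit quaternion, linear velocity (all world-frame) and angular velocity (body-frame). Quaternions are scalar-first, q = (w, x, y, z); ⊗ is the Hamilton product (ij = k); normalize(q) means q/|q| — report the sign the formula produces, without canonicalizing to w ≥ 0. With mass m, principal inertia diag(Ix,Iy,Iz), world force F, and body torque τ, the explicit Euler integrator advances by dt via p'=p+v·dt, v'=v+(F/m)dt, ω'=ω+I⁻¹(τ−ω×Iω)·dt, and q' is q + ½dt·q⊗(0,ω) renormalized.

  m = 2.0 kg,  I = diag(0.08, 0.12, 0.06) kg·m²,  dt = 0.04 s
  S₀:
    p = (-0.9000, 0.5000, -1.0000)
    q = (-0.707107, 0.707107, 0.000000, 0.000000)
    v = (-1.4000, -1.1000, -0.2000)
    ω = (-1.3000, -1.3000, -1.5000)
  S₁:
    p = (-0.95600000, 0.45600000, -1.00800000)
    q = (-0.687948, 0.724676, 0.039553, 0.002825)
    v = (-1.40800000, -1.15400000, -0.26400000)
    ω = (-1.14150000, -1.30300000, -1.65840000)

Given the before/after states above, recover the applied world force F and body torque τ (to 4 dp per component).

F = (-0.4000, -2.7000, -3.2000)
τ = (0.2000, 0.0300, -0.1700)

Δω = ω₁−ω₀ = (0.15850000, -0.00300000, -0.15840000)
precession coupling = (-0.1170, 0.0390, 0.0676)
I·α + gyro = (0.2000, 0.0300, -0.1700)
velocity change Δv = (-0.00800000, -0.05400000, -0.06400000)
F = m·Δv/dt = (-0.4000, -2.7000, -3.2000)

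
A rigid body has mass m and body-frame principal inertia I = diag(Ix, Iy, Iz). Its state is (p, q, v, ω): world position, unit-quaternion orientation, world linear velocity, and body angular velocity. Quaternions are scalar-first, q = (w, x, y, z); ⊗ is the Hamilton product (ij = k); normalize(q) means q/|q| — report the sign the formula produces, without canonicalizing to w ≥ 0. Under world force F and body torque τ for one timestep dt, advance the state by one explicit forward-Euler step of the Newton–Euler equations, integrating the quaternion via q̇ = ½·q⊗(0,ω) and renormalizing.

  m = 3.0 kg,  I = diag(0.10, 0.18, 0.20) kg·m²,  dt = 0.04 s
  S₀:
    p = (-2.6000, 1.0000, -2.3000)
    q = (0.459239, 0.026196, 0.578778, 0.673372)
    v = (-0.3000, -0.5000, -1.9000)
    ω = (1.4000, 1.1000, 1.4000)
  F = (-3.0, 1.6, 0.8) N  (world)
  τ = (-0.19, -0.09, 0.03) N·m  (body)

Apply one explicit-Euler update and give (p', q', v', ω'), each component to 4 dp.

p + v·dt = (-2.6120, 0.9800, -2.3760)
v + (F/m)dt = (-0.3400, -0.4787, -1.8893)
ω×(Iω) gyroscopic = (0.0308, -0.1960, 0.1232)
(τ − ω×Iω)/I = (-2.2080, 0.5889, -0.4660)
new body rate ω' = (1.3117, 1.1236, 1.3814)
q⊗(0,ω) = (-1.6160510, 0.7125146, 1.4112093, -0.1385390)
updated quaternion q' = (0.4265, 0.0404, 0.6064, 0.6699)

p' = (-2.6120, 0.9800, -2.3760)
q' = (0.4265, 0.0404, 0.6064, 0.6699)
v' = (-0.3400, -0.4787, -1.8893)
ω' = (1.3117, 1.1236, 1.3814)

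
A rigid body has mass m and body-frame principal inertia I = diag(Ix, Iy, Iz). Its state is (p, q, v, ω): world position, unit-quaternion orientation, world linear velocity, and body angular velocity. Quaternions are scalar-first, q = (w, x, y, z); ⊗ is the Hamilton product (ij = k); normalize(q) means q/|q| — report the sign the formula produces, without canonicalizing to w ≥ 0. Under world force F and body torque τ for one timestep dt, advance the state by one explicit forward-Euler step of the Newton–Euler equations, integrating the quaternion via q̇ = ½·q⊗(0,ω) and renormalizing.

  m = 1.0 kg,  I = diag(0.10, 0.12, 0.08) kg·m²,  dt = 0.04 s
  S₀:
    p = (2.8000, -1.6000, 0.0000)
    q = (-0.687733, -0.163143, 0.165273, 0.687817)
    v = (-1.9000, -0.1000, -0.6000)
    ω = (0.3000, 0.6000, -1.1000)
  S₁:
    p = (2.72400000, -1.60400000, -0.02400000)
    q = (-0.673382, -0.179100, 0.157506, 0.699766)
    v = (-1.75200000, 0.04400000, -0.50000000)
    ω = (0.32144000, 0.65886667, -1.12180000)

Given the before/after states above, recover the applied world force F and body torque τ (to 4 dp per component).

v₁ − v₀ = (0.14800000, 0.14400000, 0.10000000)
m·(v₁−v₀)/dt = (3.7000, 3.6000, 2.5000)
rate change Δω = (0.02144000, 0.05886667, -0.02180000)
precession coupling = (0.0264, -0.0066, 0.0036)
I·α + gyro = (0.0800, 0.1700, -0.0400)

F = (3.7000, 3.6000, 2.5000)
τ = (0.0800, 0.1700, -0.0400)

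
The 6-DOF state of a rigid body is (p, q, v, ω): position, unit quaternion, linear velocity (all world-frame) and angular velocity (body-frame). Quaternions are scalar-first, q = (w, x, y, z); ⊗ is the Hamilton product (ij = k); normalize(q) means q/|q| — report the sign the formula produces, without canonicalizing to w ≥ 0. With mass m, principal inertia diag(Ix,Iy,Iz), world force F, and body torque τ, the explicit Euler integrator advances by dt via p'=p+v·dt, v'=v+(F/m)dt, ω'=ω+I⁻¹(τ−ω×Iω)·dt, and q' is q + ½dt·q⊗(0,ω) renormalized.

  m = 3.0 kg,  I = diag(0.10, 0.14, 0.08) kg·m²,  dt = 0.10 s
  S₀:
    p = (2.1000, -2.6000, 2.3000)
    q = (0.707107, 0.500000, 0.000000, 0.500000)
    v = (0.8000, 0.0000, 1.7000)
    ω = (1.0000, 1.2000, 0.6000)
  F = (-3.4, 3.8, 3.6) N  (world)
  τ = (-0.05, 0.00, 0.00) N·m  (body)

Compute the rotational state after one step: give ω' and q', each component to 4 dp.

ω' = (0.9932, 1.1914, 0.5400)
q' = (0.6648, 0.5036, 0.0522, 0.5493)

gyro term ω×Iω = (-0.0432, 0.0120, 0.0480)
angular accel α = (-0.0680, -0.0857, -0.6000)
new body rate ω' = (0.9932, 1.1914, 0.5400)
2q̇ = q⊗(0,ω) = (-0.8000000, 0.1071070, 1.0485284, 1.0242642)
updated quaternion q' = (0.6648, 0.5036, 0.0522, 0.5493)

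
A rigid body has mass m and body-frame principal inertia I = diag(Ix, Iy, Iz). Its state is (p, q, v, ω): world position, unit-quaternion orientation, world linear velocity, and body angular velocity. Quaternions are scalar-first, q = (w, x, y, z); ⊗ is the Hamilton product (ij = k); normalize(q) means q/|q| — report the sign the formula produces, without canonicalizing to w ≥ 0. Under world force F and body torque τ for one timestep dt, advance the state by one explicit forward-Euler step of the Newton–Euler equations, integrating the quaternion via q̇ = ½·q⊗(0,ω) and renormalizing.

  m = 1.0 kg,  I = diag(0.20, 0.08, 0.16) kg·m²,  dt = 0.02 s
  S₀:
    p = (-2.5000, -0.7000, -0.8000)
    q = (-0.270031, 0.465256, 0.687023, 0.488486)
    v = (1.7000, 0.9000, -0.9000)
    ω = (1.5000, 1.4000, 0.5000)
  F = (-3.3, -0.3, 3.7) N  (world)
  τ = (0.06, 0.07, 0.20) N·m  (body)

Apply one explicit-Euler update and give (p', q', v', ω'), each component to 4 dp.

precession coupling ω×(Iω) = (0.0560, 0.0300, -0.2520)
α = I⁻¹(τ − ω×Iω) = (0.0200, 0.5000, 2.8250)
ω' = ω + α·dt = (1.5004, 1.4100, 0.5565)
2q̇ = q⊗(0,ω) = (-1.9039592, -0.7454154, 0.1220576, -0.5141916)
q' = normalize(q + ½dt·q⊗(0,ω)) = (-0.2890, 0.4577, 0.6881, 0.4832)
a = F/m = (-3.3000, -0.3000, 3.7000)
new position p' = (-2.4660, -0.6820, -0.8180)
v + (F/m)dt = (1.6340, 0.8940, -0.8260)

p' = (-2.4660, -0.6820, -0.8180)
q' = (-0.2890, 0.4577, 0.6881, 0.4832)
v' = (1.6340, 0.8940, -0.8260)
ω' = (1.5004, 1.4100, 0.5565)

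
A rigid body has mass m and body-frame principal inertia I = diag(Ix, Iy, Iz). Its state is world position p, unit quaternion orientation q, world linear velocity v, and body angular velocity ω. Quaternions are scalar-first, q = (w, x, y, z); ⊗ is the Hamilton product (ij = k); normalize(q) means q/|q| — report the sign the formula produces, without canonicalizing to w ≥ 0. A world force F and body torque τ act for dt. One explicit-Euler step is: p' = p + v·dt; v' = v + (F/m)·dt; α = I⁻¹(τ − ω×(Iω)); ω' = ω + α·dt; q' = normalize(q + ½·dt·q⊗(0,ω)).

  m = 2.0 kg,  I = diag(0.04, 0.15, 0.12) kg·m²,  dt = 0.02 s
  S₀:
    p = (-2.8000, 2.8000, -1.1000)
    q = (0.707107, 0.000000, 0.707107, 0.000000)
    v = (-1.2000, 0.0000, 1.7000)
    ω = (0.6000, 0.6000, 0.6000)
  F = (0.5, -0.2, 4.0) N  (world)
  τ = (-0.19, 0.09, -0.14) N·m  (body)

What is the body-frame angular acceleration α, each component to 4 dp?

α = (-4.4800, 0.7920, -1.4967)

gyro term ω×Iω = (-0.0108, -0.0288, 0.0396)
angular accel α = (-4.4800, 0.7920, -1.4967)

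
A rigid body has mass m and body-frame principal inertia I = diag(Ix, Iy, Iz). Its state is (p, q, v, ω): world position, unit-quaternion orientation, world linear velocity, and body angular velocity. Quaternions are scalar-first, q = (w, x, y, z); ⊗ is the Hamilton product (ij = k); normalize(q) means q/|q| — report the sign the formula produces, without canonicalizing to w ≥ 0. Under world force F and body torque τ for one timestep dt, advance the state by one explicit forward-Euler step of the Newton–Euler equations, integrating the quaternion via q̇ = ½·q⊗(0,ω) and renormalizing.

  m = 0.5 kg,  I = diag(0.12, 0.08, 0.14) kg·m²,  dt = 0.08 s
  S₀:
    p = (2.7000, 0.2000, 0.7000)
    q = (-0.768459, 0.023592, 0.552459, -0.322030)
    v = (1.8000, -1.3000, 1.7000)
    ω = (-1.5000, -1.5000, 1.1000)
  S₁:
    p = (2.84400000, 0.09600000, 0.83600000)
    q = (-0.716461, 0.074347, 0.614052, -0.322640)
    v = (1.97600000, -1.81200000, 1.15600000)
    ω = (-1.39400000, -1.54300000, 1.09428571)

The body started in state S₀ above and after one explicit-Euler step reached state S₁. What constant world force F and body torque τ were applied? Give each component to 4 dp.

F = (1.1000, -3.2000, -3.4000)
τ = (0.0600, -0.0100, -0.1000)

velocity change Δv = (0.17600000, -0.51200000, -0.54400000)
applied force F = (1.1000, -3.2000, -3.4000)
Δω = ω₁−ω₀ = (0.10600000, -0.04300000, -0.00571429)
precession coupling = (-0.0990, 0.0330, -0.0900)
τ = I·(Δω/dt) + ω₀×(Iω₀) = (0.0600, -0.0100, -0.1000)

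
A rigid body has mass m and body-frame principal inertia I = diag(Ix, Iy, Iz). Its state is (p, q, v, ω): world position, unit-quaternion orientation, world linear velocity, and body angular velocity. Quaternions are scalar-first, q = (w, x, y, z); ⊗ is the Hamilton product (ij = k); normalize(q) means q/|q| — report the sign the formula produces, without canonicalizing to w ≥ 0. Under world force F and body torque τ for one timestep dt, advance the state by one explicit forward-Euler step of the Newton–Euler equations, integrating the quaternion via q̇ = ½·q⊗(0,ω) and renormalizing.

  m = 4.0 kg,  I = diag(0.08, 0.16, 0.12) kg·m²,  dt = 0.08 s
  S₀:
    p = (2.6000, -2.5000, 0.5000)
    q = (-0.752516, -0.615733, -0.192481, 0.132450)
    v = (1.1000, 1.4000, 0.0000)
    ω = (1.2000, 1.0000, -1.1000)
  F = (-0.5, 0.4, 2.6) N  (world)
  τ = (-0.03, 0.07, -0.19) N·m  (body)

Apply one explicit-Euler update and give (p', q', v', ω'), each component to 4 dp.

angular accel α = (-0.9250, 0.1075, -2.3833)
new body rate ω' = (1.1260, 1.0086, -1.2907)
Hamilton product q⊗(0,ω) = (1.0770556, -0.8237401, -1.2708823, 0.4430118)
q' = normalize(q + ½dt·q⊗(0,ω)) = (-0.7074, -0.6468, -0.2426, 0.1497)
p' = p + v·dt = (2.6880, -2.3880, 0.5000)
v' = v + a·dt = (1.0900, 1.4080, 0.0520)

p' = (2.6880, -2.3880, 0.5000)
q' = (-0.7074, -0.6468, -0.2426, 0.1497)
v' = (1.0900, 1.4080, 0.0520)
ω' = (1.1260, 1.0086, -1.2907)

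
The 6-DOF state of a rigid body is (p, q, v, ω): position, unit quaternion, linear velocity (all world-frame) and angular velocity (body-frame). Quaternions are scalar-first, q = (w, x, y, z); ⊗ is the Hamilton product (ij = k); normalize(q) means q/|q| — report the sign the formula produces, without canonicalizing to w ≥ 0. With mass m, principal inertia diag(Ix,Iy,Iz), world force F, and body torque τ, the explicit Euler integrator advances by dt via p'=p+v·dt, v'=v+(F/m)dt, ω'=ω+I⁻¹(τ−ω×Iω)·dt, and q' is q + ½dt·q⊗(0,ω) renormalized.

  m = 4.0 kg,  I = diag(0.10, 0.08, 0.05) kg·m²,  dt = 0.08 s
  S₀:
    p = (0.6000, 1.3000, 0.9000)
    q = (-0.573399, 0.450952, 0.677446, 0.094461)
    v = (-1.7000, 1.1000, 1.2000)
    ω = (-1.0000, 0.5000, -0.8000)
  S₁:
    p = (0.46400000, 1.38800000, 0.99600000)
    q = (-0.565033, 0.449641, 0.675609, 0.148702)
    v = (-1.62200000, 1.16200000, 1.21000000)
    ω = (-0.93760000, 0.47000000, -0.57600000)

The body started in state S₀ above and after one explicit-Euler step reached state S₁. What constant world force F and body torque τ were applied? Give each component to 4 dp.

v₁ − v₀ = (0.07800000, 0.06200000, 0.01000000)
applied force F = (3.9000, 3.1000, 0.5000)
rate change Δω = (0.06240000, -0.03000000, 0.22400000)
gyro term ω₀×Iω₀ = (0.0120, 0.0400, 0.0100)
applied torque τ = (0.0900, 0.0100, 0.1500)

F = (3.9000, 3.1000, 0.5000)
τ = (0.0900, 0.0100, 0.1500)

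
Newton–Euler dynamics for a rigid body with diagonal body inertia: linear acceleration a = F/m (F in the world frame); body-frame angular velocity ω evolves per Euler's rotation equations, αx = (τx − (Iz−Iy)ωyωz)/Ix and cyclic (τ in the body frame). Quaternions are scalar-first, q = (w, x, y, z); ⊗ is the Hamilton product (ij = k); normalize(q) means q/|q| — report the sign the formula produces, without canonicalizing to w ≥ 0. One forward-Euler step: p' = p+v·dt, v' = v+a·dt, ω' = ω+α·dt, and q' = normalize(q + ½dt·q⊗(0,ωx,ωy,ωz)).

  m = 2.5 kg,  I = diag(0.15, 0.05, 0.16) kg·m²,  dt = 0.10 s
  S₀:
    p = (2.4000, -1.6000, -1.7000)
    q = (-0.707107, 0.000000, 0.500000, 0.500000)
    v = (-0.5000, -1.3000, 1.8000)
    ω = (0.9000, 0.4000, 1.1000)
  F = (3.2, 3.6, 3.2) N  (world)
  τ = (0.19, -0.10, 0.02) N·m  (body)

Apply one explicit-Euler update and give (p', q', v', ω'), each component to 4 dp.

p + v·dt = (2.3500, -1.7300, -1.5200)
v + (F/m)dt = (-0.3720, -1.1560, 1.9280)
gyro term ω×Iω = (0.0484, -0.0099, -0.0360)
angular accel α = (0.9440, -1.8020, 0.3500)
new body rate ω' = (0.9944, 0.2198, 1.1350)
q⊗(0,ω) = (-0.7500000, -0.2863963, 0.1671572, -1.2278177)
updated quaternion q' = (-0.7426, -0.0143, 0.5070, 0.4374)

p' = (2.3500, -1.7300, -1.5200)
q' = (-0.7426, -0.0143, 0.5070, 0.4374)
v' = (-0.3720, -1.1560, 1.9280)
ω' = (0.9944, 0.2198, 1.1350)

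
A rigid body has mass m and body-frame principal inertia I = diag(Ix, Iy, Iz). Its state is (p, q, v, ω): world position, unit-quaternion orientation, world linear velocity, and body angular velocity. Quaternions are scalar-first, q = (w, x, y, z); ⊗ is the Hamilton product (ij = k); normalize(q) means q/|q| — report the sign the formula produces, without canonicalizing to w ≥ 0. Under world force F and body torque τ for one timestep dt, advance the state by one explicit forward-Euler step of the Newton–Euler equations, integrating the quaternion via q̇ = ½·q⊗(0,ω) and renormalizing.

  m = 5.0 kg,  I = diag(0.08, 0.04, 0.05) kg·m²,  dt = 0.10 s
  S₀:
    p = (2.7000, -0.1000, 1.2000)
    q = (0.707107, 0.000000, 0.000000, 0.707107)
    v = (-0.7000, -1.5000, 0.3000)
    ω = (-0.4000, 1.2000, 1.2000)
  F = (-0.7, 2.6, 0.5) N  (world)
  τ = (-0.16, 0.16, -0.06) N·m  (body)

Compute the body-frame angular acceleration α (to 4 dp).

precession coupling ω×(Iω) = (0.0144, -0.0144, 0.0192)
(τ − ω×Iω)/I = (-2.1800, 4.3600, -1.5840)

α = (-2.1800, 4.3600, -1.5840)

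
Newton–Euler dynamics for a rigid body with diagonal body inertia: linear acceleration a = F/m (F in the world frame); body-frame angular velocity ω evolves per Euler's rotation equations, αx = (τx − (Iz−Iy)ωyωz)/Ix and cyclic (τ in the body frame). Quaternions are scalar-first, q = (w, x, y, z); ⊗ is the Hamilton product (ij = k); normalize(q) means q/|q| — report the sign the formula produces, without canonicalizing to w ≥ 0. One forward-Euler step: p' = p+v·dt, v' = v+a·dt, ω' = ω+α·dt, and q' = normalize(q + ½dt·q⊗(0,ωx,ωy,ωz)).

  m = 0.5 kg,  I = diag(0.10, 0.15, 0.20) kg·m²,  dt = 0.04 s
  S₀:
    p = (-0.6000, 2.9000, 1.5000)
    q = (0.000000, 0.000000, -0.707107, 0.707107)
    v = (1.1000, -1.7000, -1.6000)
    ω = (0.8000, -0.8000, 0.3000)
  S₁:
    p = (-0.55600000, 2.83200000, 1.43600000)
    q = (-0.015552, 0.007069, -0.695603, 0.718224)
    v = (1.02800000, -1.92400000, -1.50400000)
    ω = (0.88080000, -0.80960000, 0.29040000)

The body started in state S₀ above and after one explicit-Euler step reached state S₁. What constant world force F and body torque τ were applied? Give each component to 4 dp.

F = (-0.9000, -2.8000, 1.2000)
τ = (0.1900, -0.0600, -0.0800)

ω₁ − ω₀ = (0.08080000, -0.00960000, -0.00960000)
precession coupling = (-0.0120, -0.0240, -0.0320)
I·α + gyro = (0.1900, -0.0600, -0.0800)
v₁ − v₀ = (-0.07200000, -0.22400000, 0.09600000)
applied force F = (-0.9000, -2.8000, 1.2000)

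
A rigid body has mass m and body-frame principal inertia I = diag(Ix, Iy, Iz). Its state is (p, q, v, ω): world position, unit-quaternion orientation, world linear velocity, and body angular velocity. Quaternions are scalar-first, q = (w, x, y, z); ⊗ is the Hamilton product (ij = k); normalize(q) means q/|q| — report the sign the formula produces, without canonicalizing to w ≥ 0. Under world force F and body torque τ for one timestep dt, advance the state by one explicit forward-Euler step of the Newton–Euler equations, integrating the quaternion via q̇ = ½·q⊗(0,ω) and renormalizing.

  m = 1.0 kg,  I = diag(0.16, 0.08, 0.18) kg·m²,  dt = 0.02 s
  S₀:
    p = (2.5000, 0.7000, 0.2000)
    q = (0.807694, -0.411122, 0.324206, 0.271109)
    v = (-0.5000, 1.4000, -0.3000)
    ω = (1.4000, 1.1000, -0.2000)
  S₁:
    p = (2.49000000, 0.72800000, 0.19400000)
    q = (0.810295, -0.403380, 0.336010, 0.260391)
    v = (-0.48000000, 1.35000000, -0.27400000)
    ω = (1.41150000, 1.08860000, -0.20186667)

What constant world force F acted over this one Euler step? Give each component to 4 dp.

F = (1.0000, -2.5000, 1.3000)

velocity change Δv = (0.02000000, -0.05000000, 0.02600000)
F = m·Δv/dt = (1.0000, -2.5000, 1.3000)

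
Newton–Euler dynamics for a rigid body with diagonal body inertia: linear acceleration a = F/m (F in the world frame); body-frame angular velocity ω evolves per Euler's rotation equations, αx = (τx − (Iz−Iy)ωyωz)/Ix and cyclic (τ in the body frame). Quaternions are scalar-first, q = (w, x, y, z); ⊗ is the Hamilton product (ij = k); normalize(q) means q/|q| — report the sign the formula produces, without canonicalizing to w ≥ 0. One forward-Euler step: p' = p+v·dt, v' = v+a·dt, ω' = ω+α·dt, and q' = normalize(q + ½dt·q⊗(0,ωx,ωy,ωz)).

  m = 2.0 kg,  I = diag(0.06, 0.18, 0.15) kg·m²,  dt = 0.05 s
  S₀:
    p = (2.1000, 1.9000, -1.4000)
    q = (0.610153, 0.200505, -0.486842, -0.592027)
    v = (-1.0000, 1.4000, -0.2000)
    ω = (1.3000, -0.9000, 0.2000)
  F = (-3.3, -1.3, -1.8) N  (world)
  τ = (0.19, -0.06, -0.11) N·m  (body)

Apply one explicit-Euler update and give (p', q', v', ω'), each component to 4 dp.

p' = (2.0500, 1.9700, -1.4100)
q' = (0.5952, 0.2044, -0.5204, -0.5772)
v' = (-1.0825, 1.3675, -0.2450)
ω' = (1.4538, -0.9102, 0.2101)

a = F/m = (-1.6500, -0.6500, -0.9000)
p + v·dt = (2.0500, 1.9700, -1.4100)
v + (F/m)dt = (-1.0825, 1.3675, -0.2450)
gyro term ω×Iω = (0.0054, -0.0234, -0.1404)
(τ − ω×Iω)/I = (3.0767, -0.2033, 0.2027)
new body rate ω' = (1.4538, -0.9102, 0.2101)
2q̇ = q⊗(0,ω) = (-0.5804089, 0.1630062, -1.3588738, 0.5744707)
q' = normalize(q + ½dt·q⊗(0,ω)) = (0.5952, 0.2044, -0.5204, -0.5772)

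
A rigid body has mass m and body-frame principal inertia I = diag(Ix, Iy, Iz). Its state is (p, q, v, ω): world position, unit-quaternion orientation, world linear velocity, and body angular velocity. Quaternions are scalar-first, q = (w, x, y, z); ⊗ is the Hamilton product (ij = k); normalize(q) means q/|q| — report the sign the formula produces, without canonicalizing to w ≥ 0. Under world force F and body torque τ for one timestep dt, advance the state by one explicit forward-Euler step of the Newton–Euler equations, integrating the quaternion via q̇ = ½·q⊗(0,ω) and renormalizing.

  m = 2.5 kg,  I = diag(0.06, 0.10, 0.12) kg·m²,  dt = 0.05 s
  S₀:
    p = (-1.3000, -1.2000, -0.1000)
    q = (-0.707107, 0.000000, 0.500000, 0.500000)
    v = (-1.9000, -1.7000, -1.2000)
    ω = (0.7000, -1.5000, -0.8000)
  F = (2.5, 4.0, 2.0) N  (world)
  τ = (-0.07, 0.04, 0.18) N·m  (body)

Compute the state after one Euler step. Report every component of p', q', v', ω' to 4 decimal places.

precession coupling ω×(Iω) = (0.0240, 0.0336, -0.0420)
angular accel α = (-1.5667, 0.0640, 1.8500)
ω + α·dt = (0.6217, -1.4968, -0.7075)
q⊗(0,ω) = (1.1500000, -0.1449749, 1.4106605, 0.2156856)
updated quaternion q' = (-0.6776, -0.0036, 0.5347, 0.5049)
p' = p + v·dt = (-1.3950, -1.2850, -0.1600)
v + (F/m)dt = (-1.8500, -1.6200, -1.1600)

p' = (-1.3950, -1.2850, -0.1600)
q' = (-0.6776, -0.0036, 0.5347, 0.5049)
v' = (-1.8500, -1.6200, -1.1600)
ω' = (0.6217, -1.4968, -0.7075)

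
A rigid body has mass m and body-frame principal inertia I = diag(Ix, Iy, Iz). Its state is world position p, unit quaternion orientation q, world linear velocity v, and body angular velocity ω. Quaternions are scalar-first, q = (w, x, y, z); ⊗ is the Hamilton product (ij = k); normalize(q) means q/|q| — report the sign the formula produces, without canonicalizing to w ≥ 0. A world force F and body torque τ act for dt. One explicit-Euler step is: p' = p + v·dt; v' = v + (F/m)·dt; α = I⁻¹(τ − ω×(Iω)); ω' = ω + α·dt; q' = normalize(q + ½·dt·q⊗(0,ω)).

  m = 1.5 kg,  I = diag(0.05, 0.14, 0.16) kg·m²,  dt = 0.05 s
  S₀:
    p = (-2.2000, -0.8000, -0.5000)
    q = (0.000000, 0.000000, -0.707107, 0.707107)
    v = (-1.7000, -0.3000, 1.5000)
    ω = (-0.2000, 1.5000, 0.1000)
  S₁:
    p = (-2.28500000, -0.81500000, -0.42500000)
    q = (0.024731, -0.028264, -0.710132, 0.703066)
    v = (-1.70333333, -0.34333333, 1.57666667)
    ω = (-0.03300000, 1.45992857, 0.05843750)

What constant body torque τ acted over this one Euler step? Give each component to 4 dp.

Δω = ω₁−ω₀ = (0.16700000, -0.04007143, -0.04156250)
precession coupling = (0.0030, 0.0022, -0.0270)
τ = I·(Δω/dt) + ω₀×(Iω₀) = (0.1700, -0.1100, -0.1600)

τ = (0.1700, -0.1100, -0.1600)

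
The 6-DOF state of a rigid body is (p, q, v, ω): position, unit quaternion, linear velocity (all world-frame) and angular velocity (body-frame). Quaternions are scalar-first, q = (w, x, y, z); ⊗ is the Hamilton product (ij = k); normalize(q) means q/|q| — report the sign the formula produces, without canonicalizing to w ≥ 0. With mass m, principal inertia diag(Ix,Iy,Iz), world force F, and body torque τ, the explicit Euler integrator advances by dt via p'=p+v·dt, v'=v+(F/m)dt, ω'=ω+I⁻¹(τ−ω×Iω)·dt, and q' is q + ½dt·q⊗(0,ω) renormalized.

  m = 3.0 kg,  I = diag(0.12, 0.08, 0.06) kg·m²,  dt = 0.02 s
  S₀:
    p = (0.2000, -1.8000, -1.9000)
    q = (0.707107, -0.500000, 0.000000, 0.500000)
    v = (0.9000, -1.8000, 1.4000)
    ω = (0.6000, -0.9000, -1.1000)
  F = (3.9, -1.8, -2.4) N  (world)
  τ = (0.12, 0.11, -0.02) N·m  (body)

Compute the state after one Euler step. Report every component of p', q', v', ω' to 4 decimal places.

gyro term ω×Iω = (-0.0198, -0.0396, 0.0216)
angular accel α = (1.1650, 1.8700, -0.6933)
ω + α·dt = (0.6233, -0.8626, -1.1139)
2q̇ = q⊗(0,ω) = (0.8500000, 0.8742642, -0.8863963, -0.3278177)
updated quaternion q' = (0.7155, -0.4912, -0.0089, 0.4967)
a = (1.3000, -0.6000, -0.8000)
p + v·dt = (0.2180, -1.8360, -1.8720)
v' = v + a·dt = (0.9260, -1.8120, 1.3840)

p' = (0.2180, -1.8360, -1.8720)
q' = (0.7155, -0.4912, -0.0089, 0.4967)
v' = (0.9260, -1.8120, 1.3840)
ω' = (0.6233, -0.8626, -1.1139)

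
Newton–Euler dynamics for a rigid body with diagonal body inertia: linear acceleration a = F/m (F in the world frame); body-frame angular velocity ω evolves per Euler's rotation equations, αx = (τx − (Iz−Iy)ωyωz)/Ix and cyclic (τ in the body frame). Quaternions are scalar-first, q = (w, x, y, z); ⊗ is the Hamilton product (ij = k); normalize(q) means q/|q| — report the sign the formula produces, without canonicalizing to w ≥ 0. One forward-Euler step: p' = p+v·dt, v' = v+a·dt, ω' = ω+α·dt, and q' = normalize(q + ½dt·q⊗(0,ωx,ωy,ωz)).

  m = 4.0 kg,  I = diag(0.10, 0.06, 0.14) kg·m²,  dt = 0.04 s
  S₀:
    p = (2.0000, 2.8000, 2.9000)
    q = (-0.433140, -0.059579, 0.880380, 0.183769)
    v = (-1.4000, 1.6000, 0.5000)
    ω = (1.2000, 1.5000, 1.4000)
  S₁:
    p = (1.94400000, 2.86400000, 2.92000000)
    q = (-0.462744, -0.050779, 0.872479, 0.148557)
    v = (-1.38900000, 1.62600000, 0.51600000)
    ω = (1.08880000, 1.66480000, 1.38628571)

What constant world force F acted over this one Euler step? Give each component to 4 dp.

Δv = v₁−v₀ = (0.01100000, 0.02600000, 0.01600000)
applied force F = (1.1000, 2.6000, 1.6000)

F = (1.1000, 2.6000, 1.6000)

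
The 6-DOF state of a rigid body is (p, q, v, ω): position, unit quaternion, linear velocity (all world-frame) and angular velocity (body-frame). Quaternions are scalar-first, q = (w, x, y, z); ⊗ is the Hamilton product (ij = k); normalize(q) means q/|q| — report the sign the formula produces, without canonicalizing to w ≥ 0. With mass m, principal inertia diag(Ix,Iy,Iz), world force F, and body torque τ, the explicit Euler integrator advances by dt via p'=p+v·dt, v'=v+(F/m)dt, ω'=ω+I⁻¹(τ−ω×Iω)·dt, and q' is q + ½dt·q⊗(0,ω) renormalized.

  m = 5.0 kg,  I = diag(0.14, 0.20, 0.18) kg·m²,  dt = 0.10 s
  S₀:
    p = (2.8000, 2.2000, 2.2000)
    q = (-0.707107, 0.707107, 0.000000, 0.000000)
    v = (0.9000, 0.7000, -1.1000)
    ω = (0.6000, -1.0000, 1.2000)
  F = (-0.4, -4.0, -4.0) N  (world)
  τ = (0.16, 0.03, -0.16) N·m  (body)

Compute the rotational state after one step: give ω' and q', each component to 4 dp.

ω' = (0.6971, -0.9706, 1.1311)
q' = (-0.7258, 0.6835, -0.0070, -0.0775)

precession coupling ω×(Iω) = (0.0240, -0.0288, -0.0360)
(τ − ω×Iω)/I = (0.9714, 0.2940, -0.6889)
ω' = ω + α·dt = (0.6971, -0.9706, 1.1311)
q⊗(0,ω) = (-0.4242642, -0.4242642, -0.1414214, -1.5556354)
q' = normalize(q + ½dt·q⊗(0,ω)) = (-0.7258, 0.6835, -0.0070, -0.0775)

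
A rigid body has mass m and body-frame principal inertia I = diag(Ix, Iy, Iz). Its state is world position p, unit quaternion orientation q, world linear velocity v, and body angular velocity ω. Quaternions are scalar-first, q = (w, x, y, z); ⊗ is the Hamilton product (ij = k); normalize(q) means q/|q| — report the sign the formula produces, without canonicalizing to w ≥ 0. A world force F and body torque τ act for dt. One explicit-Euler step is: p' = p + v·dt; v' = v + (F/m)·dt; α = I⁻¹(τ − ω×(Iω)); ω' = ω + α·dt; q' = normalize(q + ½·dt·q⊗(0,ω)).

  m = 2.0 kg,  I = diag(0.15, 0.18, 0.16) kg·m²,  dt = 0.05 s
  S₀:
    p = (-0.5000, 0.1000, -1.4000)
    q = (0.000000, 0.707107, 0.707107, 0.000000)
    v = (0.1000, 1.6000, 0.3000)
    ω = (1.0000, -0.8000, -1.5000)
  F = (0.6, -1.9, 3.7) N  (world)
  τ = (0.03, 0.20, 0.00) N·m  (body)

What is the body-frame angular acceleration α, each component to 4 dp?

α = (0.3600, 1.0278, 0.1500)

gyro term ω×Iω = (-0.0240, 0.0150, -0.0240)
(τ − ω×Iω)/I = (0.3600, 1.0278, 0.1500)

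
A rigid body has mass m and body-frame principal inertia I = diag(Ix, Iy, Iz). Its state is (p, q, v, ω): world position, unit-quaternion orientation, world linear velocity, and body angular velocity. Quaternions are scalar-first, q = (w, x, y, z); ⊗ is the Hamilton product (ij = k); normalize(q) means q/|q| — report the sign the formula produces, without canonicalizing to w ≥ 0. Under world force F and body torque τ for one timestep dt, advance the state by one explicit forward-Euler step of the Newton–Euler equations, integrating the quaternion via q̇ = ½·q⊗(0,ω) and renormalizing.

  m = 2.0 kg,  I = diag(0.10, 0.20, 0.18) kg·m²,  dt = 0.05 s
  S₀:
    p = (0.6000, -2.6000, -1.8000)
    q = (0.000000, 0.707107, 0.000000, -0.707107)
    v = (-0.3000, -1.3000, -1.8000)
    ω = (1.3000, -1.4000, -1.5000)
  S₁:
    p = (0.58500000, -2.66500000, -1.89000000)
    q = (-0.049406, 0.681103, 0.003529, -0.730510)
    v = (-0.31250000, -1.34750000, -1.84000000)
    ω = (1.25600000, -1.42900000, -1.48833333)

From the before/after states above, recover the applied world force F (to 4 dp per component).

v₁ − v₀ = (-0.01250000, -0.04750000, -0.04000000)
applied force F = (-0.5000, -1.9000, -1.6000)

F = (-0.5000, -1.9000, -1.6000)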